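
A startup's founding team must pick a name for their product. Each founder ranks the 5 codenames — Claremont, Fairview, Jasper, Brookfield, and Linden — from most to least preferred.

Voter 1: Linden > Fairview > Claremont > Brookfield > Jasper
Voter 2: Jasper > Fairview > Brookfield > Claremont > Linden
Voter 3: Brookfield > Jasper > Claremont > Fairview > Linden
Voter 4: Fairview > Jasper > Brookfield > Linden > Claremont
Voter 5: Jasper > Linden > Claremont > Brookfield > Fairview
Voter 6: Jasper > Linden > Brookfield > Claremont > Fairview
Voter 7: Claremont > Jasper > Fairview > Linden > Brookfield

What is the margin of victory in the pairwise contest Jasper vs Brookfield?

3

Ballots ranking Jasper above Brookfield: 5.
Ballots ranking Brookfield above Jasper: 2.
Jasper wins 5–2, a margin of 3.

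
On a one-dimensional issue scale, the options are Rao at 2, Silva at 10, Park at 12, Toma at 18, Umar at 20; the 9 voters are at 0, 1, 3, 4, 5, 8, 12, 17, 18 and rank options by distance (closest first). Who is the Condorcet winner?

Rao

With single-peaked preferences on a line, the Condorcet winner is the candidate closest to the median voter.
The median voter (position 5) is closest to Rao at 2.
Check: Rao vs Umar — voters closer to Rao: 6 of 9.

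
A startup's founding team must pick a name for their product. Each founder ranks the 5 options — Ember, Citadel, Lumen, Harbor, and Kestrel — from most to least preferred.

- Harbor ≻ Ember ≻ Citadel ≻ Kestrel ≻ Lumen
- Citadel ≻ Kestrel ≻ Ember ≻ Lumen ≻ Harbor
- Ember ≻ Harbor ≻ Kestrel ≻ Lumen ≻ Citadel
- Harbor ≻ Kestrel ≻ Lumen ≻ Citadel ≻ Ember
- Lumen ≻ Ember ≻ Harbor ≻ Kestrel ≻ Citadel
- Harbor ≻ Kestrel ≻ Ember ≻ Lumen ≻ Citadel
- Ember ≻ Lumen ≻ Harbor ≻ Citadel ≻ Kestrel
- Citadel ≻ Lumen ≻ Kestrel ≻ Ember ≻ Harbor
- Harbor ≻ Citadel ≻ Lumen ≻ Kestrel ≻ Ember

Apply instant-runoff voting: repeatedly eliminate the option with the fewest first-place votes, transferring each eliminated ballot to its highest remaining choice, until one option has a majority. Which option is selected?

Round 1: Harbor 4, Ember 2, Citadel 2, Lumen 1, Kestrel 0. Kestrel has the fewest and is eliminated.
Round 2: Harbor 4, Ember 2, Citadel 2, Lumen 1. Lumen has the fewest and is eliminated.
Round 3: Harbor 4, Ember 3, Citadel 2. Citadel has the fewest and is eliminated.
Round 4: Ember 5, Harbor 4. Ember has a majority.

Ember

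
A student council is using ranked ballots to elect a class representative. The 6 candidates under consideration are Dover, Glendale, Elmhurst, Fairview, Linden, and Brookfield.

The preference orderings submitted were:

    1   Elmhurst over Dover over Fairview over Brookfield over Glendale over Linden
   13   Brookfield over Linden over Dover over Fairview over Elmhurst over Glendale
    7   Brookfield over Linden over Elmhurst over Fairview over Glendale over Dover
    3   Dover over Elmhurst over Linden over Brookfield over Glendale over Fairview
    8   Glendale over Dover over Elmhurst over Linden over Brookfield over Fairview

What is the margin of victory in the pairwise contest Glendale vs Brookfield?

16

Ballots ranking Glendale above Brookfield: 8.
Ballots ranking Brookfield above Glendale: 1+13+7+3 = 24.
Brookfield wins 24–8, a margin of 16.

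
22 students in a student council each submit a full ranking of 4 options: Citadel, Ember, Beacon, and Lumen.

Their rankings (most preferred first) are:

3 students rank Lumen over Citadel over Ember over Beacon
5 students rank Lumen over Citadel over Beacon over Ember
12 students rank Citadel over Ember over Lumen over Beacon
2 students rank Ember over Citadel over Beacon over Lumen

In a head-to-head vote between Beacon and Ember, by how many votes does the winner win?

Ballots ranking Beacon above Ember: 5.
Ballots ranking Ember above Beacon: 3+12+2 = 17.
Ember wins 17–5, a margin of 12.

12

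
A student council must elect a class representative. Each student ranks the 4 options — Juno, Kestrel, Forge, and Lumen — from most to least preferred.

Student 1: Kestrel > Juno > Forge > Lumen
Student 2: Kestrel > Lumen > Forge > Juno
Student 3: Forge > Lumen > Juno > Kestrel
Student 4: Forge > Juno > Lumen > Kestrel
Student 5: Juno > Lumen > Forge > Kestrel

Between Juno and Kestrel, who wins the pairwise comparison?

Ballots ranking Juno above Kestrel: 3.
Ballots ranking Kestrel above Juno: 2.
Juno wins the head-to-head, 3–2.

Juno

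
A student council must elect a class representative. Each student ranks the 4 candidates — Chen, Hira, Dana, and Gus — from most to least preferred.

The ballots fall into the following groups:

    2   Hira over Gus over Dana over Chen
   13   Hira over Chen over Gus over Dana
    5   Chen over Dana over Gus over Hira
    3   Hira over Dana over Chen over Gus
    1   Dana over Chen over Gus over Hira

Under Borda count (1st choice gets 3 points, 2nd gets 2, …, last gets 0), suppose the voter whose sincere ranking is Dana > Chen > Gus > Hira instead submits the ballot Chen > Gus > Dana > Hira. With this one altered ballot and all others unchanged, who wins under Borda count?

Hira

Borda totals with the altered ballot: Chen 47, Hira 54, Dana 19, Gus 24.
The winner is unchanged: still Hira.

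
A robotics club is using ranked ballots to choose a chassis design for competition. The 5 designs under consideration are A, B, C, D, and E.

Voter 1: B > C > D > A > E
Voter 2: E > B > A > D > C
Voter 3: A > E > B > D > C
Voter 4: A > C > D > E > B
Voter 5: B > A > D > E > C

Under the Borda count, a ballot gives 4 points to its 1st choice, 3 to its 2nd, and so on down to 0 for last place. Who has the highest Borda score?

Borda scores:
  A: 1 + 2 + 4 + 4 + 3 = 14
  B: 4 + 3 + 2 + 0 + 4 = 13
  C: 3 + 0 + 0 + 3 + 0 = 6
  D: 2 + 1 + 1 + 2 + 2 = 8
  E: 0 + 4 + 3 + 1 + 1 = 9
A has the highest total.

A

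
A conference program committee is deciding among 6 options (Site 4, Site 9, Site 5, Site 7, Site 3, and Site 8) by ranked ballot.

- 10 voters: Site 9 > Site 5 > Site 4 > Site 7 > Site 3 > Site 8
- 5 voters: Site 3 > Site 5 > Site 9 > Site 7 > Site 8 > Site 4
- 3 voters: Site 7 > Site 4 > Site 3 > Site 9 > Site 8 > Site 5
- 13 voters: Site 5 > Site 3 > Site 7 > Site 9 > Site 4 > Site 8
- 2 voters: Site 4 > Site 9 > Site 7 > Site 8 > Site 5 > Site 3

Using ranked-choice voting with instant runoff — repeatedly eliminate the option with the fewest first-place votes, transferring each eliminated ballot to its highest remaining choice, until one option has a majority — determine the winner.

Round 1: Site 5 13, Site 9 10, Site 3 5, Site 7 3, Site 4 2, Site 8 0. Site 8 has the fewest and is eliminated.
Round 2: Site 5 13, Site 9 10, Site 3 5, Site 7 3, Site 4 2. Site 4 has the fewest and is eliminated.
Round 3: Site 5 13, Site 9 12, Site 3 5, Site 7 3. Site 7 has the fewest and is eliminated.
Round 4: Site 5 13, Site 9 12, Site 3 8. Site 3 has the fewest and is eliminated.
Round 5: Site 5 18, Site 9 15. Site 5 has a majority.

Site 5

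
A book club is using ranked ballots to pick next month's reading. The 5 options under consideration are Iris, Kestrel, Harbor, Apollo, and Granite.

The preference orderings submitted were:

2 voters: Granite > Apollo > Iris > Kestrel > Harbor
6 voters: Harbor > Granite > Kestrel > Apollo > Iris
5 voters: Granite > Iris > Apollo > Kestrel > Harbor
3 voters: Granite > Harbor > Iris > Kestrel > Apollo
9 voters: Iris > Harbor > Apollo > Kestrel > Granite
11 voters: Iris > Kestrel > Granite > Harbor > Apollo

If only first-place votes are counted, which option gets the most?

First-place vote totals:
  Iris: 20
  Kestrel: 0
  Harbor: 6
  Apollo: 0
  Granite: 10
Iris has the most first-place votes.

Iris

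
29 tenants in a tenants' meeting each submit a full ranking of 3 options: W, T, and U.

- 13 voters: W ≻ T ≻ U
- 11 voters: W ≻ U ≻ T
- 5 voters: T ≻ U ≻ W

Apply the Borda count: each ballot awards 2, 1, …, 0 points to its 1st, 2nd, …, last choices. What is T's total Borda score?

Borda scores:
  W: 13·2 + 11·2 + 5·0 = 48
  T: 13·1 + 11·0 + 5·2 = 23
  U: 13·0 + 11·1 + 5·1 = 16

23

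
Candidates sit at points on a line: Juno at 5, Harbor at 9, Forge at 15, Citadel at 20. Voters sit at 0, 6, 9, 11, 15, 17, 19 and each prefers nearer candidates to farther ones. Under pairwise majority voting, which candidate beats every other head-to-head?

Harbor

With single-peaked preferences on a line, the Condorcet winner is the candidate closest to the median voter.
The median voter (position 11) is closest to Harbor at 9.
Check: Harbor vs Forge — voters closer to Harbor: 4 of 7.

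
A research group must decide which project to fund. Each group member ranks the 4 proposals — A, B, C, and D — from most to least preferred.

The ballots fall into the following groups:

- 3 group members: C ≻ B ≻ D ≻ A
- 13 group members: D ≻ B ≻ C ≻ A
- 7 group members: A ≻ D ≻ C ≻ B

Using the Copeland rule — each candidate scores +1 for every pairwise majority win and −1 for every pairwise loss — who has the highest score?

Pairwise results:
  A vs B: B wins 16–7.
  A vs C: C wins 16–7.
  A vs D: D wins 16–7.
  B vs C: B wins 13–10.
  B vs D: D wins 20–3.
  C vs D: D wins 20–3.
Copeland scores (wins − losses):
  A: 0 − 3 = -3
  B: 2 − 1 = 1
  C: 1 − 2 = -1
  D: 3 − 0 = 3
D has the best Copeland score.

D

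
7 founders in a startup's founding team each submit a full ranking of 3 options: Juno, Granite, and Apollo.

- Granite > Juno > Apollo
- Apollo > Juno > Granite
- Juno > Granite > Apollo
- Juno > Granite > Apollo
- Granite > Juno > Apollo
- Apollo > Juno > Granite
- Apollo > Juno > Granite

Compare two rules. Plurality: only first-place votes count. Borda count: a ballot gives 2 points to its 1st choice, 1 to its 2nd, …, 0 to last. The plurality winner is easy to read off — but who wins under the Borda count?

Plurality first-place counts: Juno 2, Granite 2, Apollo 3 → Apollo.
Borda totals: Juno 9, Granite 6, Apollo 6 → Juno.

Juno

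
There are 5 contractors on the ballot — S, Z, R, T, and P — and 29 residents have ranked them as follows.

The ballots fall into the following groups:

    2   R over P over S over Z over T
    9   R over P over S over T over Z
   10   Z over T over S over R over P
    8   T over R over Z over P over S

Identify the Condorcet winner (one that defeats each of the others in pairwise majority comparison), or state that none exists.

Head-to-head results (29 voters total):
S vs Z: Z wins 18–11.
S vs R: R wins 19–10.
S vs T: T wins 18–11.
S vs P: P wins 19–10.
Z vs R: R wins 19–10.
Z vs T: T wins 17–12.
Z vs P: Z wins 18–11.
R vs T: T wins 18–11.
R vs P: R wins 29–0.
T vs P: T wins 18–11.
T beats each rival — S (18–11), Z (17–12), R (18–11), P (18–11) — so T is the Condorcet winner.

T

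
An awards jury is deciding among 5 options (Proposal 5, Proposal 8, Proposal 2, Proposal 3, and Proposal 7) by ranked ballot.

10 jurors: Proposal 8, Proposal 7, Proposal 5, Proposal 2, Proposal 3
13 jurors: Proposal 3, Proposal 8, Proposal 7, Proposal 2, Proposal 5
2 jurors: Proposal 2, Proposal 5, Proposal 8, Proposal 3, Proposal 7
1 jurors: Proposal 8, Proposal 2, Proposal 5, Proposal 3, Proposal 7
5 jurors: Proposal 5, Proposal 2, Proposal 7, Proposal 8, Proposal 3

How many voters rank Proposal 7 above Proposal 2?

Ballots ranking Proposal 7 above Proposal 2: 10+13 = 23.
Ballots ranking Proposal 2 above Proposal 7: 2+1+5 = 8.
So 23 of 31 voters prefer Proposal 7 to Proposal 2.

23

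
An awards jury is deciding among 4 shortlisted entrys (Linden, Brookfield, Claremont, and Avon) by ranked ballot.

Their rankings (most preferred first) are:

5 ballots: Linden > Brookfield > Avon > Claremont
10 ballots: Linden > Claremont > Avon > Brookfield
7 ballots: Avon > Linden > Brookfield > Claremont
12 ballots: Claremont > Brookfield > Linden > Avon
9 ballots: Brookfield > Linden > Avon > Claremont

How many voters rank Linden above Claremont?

31

Ballots ranking Linden above Claremont: 5+10+7+9 = 31.
Ballots ranking Claremont above Linden: 12.
So 31 of 43 voters prefer Linden to Claremont.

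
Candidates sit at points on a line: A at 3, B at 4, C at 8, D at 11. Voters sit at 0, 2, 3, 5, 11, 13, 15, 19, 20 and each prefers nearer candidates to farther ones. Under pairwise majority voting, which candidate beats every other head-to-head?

With single-peaked preferences on a line, the Condorcet winner is the candidate closest to the median voter.
The median voter (position 11) is closest to D at 11.
Check: D vs A — voters closer to D: 5 of 9.

D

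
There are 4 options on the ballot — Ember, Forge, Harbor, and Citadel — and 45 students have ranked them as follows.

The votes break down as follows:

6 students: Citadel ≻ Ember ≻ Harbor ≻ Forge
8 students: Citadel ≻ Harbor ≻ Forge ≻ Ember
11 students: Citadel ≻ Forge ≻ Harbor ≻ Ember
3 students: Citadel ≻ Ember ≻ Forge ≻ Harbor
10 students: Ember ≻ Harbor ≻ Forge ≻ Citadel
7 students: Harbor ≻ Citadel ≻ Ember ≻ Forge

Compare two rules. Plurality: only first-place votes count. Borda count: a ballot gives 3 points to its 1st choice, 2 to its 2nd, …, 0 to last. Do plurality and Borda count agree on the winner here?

Yes

Plurality first-place counts: Ember 10, Forge 0, Harbor 7, Citadel 28 → Citadel.
Borda totals: Ember 55, Forge 43, Harbor 74, Citadel 98 → Citadel.
The two rules agree on Citadel.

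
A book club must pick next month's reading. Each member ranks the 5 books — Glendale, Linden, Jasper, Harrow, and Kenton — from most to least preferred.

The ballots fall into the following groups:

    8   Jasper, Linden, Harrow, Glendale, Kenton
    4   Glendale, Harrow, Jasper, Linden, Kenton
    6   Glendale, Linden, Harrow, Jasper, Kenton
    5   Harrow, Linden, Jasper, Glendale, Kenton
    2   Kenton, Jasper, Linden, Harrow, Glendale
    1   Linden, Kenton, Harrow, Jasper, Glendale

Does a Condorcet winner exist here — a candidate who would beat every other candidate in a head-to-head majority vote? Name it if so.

No Condorcet winner

Head-to-head results (26 voters total):
Glendale vs Linden: Linden wins 16–10.
Glendale vs Jasper: Jasper wins 16–10.
Glendale vs Harrow: Harrow wins 16–10.
Glendale vs Kenton: Glendale wins 23–3.
Linden vs Jasper: Jasper wins 14–12.
Linden vs Harrow: Linden wins 17–9.
Linden vs Kenton: Linden wins 24–2.
Jasper vs Harrow: Harrow wins 16–10.
Jasper vs Kenton: Jasper wins 23–3.
Harrow vs Kenton: Harrow wins 23–3.
No candidate beats all others: Linden beats Harrow beats Jasper beats Linden, a majority cycle.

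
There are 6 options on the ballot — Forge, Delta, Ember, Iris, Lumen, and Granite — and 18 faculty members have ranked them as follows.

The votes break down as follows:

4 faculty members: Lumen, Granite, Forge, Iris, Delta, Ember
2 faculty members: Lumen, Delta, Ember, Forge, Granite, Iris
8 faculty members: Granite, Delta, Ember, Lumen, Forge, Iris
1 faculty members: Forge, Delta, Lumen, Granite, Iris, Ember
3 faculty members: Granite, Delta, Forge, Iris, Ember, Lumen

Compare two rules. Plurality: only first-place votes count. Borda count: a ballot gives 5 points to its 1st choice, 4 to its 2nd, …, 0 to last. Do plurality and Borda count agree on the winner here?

Yes

Plurality first-place counts: Forge 1, Delta 0, Ember 0, Iris 0, Lumen 6, Granite 11 → Granite.
Borda totals: Forge 38, Delta 60, Ember 33, Iris 15, Lumen 49, Granite 75 → Granite.
The two rules agree on Granite.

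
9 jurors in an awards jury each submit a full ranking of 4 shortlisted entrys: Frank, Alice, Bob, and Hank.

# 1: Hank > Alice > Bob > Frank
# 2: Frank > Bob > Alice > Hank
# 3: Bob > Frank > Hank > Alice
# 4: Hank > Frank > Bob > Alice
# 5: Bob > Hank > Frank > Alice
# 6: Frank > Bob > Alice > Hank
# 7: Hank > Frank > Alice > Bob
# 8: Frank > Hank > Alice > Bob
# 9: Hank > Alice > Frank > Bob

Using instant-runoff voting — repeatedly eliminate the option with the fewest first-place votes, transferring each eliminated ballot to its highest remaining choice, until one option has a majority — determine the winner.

Round 1: Hank 4, Frank 3, Bob 2, Alice 0. Alice has the fewest and is eliminated.
Round 2: Hank 4, Frank 3, Bob 2. Bob has the fewest and is eliminated.
Round 3: Hank 5, Frank 4. Hank has a majority.

Hank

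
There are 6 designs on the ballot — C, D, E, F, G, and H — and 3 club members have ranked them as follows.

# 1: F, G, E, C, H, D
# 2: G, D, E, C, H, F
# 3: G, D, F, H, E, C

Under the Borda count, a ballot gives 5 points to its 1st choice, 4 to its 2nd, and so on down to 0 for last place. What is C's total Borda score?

Borda scores:
  C: 2 + 2 + 0 = 4
  D: 0 + 4 + 4 = 8
  E: 3 + 3 + 1 = 7
  F: 5 + 0 + 3 = 8
  G: 4 + 5 + 5 = 14
  H: 1 + 1 + 2 = 4

4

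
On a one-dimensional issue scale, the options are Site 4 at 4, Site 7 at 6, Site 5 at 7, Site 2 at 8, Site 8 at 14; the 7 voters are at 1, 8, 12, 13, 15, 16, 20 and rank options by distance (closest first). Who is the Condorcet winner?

Site 8

With single-peaked preferences on a line, the Condorcet winner is the candidate closest to the median voter.
The median voter (position 13) is closest to Site 8 at 14.
Check: Site 8 vs Site 2 — voters closer to Site 8: 5 of 7.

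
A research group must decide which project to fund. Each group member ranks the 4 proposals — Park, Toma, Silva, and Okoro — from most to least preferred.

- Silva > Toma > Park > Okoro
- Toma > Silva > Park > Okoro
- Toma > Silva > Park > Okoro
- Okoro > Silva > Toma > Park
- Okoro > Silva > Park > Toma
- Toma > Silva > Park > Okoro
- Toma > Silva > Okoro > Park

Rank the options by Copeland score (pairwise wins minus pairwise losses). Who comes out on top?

Toma

Pairwise results:
  Park vs Toma: Toma wins 6–1.
  Park vs Silva: Silva wins 7–0.
  Park vs Okoro: Park wins 4–3.
  Toma vs Silva: Toma wins 4–3.
  Toma vs Okoro: Toma wins 5–2.
  Silva vs Okoro: Silva wins 5–2.
Copeland scores (wins − losses):
  Park: 1 − 2 = -1
  Toma: 3 − 0 = 3
  Silva: 2 − 1 = 1
  Okoro: 0 − 3 = -3
Toma has the best Copeland score.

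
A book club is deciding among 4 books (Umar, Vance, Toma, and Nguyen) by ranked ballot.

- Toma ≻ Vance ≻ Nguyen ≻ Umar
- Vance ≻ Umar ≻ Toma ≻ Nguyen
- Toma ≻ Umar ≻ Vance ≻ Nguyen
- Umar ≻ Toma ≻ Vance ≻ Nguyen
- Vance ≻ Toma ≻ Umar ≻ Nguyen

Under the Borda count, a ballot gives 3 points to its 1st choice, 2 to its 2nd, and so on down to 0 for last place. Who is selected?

Borda scores:
  Umar: 0 + 2 + 2 + 3 + 1 = 8
  Vance: 2 + 3 + 1 + 1 + 3 = 10
  Toma: 3 + 1 + 3 + 2 + 2 = 11
  Nguyen: 1 + 0 + 0 + 0 + 0 = 1
Toma has the highest total.

Toma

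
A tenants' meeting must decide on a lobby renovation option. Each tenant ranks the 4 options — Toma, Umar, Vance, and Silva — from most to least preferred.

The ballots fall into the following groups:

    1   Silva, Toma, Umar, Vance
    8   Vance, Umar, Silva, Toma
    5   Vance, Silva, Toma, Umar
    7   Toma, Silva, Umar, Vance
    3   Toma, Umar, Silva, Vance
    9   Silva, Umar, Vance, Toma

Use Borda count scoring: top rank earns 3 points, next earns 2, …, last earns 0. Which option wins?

Silva

Borda scores:
  Toma: 2 + 8·0 + 5·1 + 7·3 + 3·3 + 9·0 = 37
  Umar: 1 + 8·2 + 5·0 + 7·1 + 3·2 + 9·2 = 48
  Vance: 0 + 8·3 + 5·3 + 7·0 + 3·0 + 9·1 = 48
  Silva: 3 + 8·1 + 5·2 + 7·2 + 3·1 + 9·3 = 65
Silva has the highest total.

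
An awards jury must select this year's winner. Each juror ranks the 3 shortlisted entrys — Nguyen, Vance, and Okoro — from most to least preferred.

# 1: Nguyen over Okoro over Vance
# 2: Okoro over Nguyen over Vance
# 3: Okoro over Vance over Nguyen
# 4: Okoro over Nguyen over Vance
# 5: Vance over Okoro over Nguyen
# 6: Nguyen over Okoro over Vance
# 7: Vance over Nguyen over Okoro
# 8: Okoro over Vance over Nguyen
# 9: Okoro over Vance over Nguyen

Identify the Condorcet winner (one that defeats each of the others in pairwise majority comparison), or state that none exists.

Okoro

Head-to-head results (9 voters total):
Nguyen vs Vance: Vance wins 5–4.
Nguyen vs Okoro: Okoro wins 6–3.
Vance vs Okoro: Okoro wins 7–2.
Okoro beats each rival — Nguyen (6–3), Vance (7–2) — so Okoro is the Condorcet winner.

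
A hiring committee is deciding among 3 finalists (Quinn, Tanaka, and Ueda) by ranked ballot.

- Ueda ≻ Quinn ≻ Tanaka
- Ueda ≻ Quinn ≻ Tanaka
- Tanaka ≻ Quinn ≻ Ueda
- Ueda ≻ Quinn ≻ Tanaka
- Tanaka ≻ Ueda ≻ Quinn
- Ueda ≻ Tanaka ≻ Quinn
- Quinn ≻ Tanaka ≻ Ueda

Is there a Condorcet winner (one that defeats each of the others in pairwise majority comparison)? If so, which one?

Ueda

Head-to-head results (7 voters total):
Quinn vs Tanaka: Quinn wins 4–3.
Quinn vs Ueda: Ueda wins 5–2.
Tanaka vs Ueda: Ueda wins 4–3.
Ueda beats each rival — Quinn (5–2), Tanaka (4–3) — so Ueda is the Condorcet winner.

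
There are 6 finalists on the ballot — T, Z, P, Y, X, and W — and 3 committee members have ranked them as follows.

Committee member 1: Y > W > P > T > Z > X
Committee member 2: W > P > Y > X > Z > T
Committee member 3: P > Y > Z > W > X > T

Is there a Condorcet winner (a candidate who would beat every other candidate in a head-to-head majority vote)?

No

Head-to-head results (3 voters total):
T vs Z: Z wins 2–1.
T vs P: P wins 3–0.
T vs Y: Y wins 3–0.
T vs X: X wins 2–1.
T vs W: W wins 3–0.
Z vs P: P wins 3–0.
Z vs Y: Y wins 3–0.
Z vs X: Z wins 2–1.
Z vs W: W wins 2–1.
P vs Y: P wins 2–1.
P vs X: P wins 3–0.
P vs W: W wins 2–1.
Y vs X: Y wins 3–0.
Y vs W: Y wins 2–1.
X vs W: W wins 3–0.
No candidate beats all others: P beats Y beats W beats P, a majority cycle.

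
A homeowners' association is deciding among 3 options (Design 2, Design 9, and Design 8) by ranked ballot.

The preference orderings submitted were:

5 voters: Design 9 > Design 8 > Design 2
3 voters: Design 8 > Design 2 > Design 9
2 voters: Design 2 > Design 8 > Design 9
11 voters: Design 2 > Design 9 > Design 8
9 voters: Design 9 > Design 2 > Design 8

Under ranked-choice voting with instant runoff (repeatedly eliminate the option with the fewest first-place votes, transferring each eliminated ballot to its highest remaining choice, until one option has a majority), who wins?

Round 1: Design 9 14, Design 2 13, Design 8 3. Design 8 has the fewest and is eliminated.
Round 2: Design 2 16, Design 9 14. Design 2 has a majority.

Design 2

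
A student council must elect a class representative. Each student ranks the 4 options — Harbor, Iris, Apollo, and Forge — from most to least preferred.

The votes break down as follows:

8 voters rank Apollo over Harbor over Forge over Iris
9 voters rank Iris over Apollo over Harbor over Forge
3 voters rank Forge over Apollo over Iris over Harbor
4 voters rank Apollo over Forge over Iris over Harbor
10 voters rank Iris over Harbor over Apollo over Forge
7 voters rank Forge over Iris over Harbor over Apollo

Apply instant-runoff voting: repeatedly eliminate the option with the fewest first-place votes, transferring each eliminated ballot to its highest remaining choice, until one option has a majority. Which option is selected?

Round 1: Iris 19, Apollo 12, Forge 10, Harbor 0. Harbor has the fewest and is eliminated.
Round 2: Iris 19, Apollo 12, Forge 10. Forge has the fewest and is eliminated.
Round 3: Iris 26, Apollo 15. Iris has a majority.

Iris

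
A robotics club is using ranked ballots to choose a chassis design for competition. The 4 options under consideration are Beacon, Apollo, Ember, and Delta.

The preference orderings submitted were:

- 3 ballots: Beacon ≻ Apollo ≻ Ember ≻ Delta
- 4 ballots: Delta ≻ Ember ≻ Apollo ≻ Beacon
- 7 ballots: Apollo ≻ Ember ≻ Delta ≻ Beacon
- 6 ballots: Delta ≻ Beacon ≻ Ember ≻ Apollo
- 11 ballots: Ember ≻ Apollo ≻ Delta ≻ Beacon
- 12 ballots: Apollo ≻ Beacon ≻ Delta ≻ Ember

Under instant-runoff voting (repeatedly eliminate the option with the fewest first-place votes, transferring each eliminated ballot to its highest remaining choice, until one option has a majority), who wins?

Round 1: Apollo 19, Ember 11, Delta 10, Beacon 3. Beacon has the fewest and is eliminated.
Round 2: Apollo 22, Ember 11, Delta 10. Apollo has a majority.

Apollo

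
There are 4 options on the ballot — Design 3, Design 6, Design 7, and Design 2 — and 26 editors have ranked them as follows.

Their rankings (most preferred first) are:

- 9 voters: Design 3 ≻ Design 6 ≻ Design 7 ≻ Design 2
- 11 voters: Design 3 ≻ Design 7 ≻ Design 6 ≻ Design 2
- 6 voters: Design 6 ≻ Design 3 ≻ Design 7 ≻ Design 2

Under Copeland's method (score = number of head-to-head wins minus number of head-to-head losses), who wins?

Pairwise results:
  Design 3 vs Design 6: Design 3 wins 20–6.
  Design 3 vs Design 7: Design 3 wins 26–0.
  Design 3 vs Design 2: Design 3 wins 26–0.
  Design 6 vs Design 7: Design 6 wins 15–11.
  Design 6 vs Design 2: Design 6 wins 26–0.
  Design 7 vs Design 2: Design 7 wins 26–0.
Copeland scores (wins − losses):
  Design 3: 3 − 0 = 3
  Design 6: 2 − 1 = 1
  Design 7: 1 − 2 = -1
  Design 2: 0 − 3 = -3
Design 3 has the best Copeland score.

Design 3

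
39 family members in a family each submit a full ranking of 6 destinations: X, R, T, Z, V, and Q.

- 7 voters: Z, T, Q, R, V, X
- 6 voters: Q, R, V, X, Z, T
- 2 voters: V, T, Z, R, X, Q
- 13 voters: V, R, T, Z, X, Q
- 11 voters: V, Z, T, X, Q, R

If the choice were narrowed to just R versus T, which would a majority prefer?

T

Ballots ranking R above T: 6+13 = 19.
Ballots ranking T above R: 7+2+11 = 20.
T wins the head-to-head, 20–19.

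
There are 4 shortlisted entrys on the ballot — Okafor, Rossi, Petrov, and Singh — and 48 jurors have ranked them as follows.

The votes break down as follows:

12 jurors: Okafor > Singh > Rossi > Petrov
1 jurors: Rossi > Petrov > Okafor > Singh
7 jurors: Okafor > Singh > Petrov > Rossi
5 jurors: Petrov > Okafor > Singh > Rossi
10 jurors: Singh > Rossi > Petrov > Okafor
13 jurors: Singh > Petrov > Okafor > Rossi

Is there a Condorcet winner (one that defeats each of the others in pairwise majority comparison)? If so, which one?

There is no Condorcet winner

Head-to-head results (48 voters total):
Okafor vs Rossi: Okafor wins 37–11.
Okafor vs Petrov: Petrov wins 29–19.
Okafor vs Singh: Okafor wins 25–23.
Rossi vs Petrov: Petrov wins 25–23.
Rossi vs Singh: Singh wins 47–1.
Petrov vs Singh: Singh wins 42–6.
No candidate beats all others: Okafor beats Singh beats Petrov beats Okafor, a majority cycle.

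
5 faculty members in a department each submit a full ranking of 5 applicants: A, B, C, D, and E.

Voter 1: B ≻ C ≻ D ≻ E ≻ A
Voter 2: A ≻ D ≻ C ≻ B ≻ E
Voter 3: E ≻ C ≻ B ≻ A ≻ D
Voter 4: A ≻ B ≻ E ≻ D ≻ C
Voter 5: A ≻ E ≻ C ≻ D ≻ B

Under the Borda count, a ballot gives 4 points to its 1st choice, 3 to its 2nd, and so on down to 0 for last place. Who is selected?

Borda scores:
  A: 0 + 4 + 1 + 4 + 4 = 13
  B: 4 + 1 + 2 + 3 + 0 = 10
  C: 3 + 2 + 3 + 0 + 2 = 10
  D: 2 + 3 + 0 + 1 + 1 = 7
  E: 1 + 0 + 4 + 2 + 3 = 10
A has the highest total.

A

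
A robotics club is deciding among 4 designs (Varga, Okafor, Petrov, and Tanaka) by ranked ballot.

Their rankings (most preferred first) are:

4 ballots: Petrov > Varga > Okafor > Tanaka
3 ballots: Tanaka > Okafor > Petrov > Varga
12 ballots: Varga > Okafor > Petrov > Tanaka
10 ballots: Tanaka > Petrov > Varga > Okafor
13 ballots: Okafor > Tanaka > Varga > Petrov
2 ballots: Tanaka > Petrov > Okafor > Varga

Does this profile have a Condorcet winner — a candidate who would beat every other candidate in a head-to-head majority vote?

No

Head-to-head results (44 voters total):
Varga vs Okafor: Varga wins 26–18.
Varga vs Petrov: Varga wins 25–19.
Varga vs Tanaka: Tanaka wins 28–16.
Okafor vs Petrov: Okafor wins 28–16.
Okafor vs Tanaka: Okafor wins 29–15.
Petrov vs Tanaka: Tanaka wins 28–16.
No candidate beats all others: Varga beats Okafor beats Tanaka beats Varga, a majority cycle.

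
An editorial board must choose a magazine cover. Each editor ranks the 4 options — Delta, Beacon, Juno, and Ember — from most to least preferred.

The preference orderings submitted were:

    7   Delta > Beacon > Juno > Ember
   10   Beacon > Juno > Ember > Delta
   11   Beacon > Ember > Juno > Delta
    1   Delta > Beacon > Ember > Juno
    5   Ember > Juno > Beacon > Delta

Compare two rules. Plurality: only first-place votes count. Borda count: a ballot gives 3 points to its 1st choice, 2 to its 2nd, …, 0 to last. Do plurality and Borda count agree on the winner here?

Yes

Plurality first-place counts: Delta 8, Beacon 21, Juno 0, Ember 5 → Beacon.
Borda totals: Delta 24, Beacon 84, Juno 48, Ember 48 → Beacon.
The two rules agree on Beacon.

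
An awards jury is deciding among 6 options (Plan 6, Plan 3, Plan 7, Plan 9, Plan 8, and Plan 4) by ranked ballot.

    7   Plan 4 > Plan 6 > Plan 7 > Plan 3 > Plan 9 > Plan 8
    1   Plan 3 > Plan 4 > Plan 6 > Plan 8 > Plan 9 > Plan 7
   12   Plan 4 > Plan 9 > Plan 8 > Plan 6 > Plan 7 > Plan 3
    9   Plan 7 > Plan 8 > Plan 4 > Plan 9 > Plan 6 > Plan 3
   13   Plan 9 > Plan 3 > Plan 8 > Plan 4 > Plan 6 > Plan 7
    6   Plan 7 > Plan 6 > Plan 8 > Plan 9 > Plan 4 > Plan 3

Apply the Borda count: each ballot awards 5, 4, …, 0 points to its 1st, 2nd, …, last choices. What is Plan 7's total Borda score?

108

Borda scores:
  Plan 6: 7·4 + 3 + 12·2 + 9·1 + 13·1 + 6·4 = 101
  Plan 3: 7·2 + 5 + 12·0 + 9·0 + 13·4 + 6·0 = 71
  Plan 7: 7·3 + 0 + 12·1 + 9·5 + 13·0 + 6·5 = 108
  Plan 9: 7·1 + 1 + 12·4 + 9·2 + 13·5 + 6·2 = 151
  Plan 8: 7·0 + 2 + 12·3 + 9·4 + 13·3 + 6·3 = 131
  Plan 4: 7·5 + 4 + 12·5 + 9·3 + 13·2 + 6·1 = 158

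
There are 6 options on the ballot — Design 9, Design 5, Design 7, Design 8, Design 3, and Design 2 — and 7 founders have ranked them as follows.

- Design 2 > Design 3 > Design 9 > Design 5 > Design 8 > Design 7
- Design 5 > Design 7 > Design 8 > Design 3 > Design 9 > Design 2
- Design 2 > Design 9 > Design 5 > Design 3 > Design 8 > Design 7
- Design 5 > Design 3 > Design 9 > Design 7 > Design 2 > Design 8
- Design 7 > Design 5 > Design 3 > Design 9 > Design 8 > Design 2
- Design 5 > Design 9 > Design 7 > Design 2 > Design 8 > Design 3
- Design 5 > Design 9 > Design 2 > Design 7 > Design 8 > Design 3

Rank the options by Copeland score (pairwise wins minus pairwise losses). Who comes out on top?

Design 5

Pairwise results:
  Design 9 vs Design 5: Design 5 wins 5–2.
  Design 9 vs Design 7: Design 9 wins 5–2.
  Design 9 vs Design 8: Design 9 wins 6–1.
  Design 9 vs Design 3: Design 3 wins 4–3.
  Design 9 vs Design 2: Design 9 wins 5–2.
  Design 5 vs Design 7: Design 5 wins 6–1.
  Design 5 vs Design 8: Design 5 wins 7–0.
  Design 5 vs Design 3: Design 5 wins 6–1.
  Design 5 vs Design 2: Design 5 wins 5–2.
  Design 7 vs Design 8: Design 7 wins 5–2.
  Design 7 vs Design 3: Design 7 wins 4–3.
  Design 7 vs Design 2: Design 7 wins 4–3.
  Design 8 vs Design 3: Design 3 wins 4–3.
  Design 8 vs Design 2: Design 2 wins 5–2.
  Design 3 vs Design 2: Design 2 wins 4–3.
Copeland scores (wins − losses):
  Design 9: 3 − 2 = 1
  Design 5: 5 − 0 = 5
  Design 7: 3 − 2 = 1
  Design 8: 0 − 5 = -5
  Design 3: 2 − 3 = -1
  Design 2: 2 − 3 = -1
Design 5 has the best Copeland score.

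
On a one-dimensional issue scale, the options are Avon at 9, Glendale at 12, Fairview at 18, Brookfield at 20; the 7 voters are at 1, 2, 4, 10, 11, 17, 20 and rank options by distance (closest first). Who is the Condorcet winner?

Avon

With single-peaked preferences on a line, the Condorcet winner is the candidate closest to the median voter.
The median voter (position 10) is closest to Avon at 9.
Check: Avon vs Glendale — voters closer to Avon: 4 of 7.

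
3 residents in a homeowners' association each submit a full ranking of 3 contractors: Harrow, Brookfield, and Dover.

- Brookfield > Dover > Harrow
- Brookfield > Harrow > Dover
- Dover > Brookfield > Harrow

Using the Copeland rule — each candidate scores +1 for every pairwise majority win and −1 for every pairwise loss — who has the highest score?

Brookfield

Pairwise results:
  Harrow vs Brookfield: Brookfield wins 3–0.
  Harrow vs Dover: Dover wins 2–1.
  Brookfield vs Dover: Brookfield wins 2–1.
Copeland scores (wins − losses):
  Harrow: 0 − 2 = -2
  Brookfield: 2 − 0 = 2
  Dover: 1 − 1 = 0
Brookfield has the best Copeland score.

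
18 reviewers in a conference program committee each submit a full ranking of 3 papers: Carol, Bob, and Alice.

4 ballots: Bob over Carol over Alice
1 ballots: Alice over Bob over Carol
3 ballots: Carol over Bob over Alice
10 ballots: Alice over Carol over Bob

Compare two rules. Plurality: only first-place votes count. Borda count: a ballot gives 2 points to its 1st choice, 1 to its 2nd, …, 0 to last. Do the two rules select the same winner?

Plurality first-place counts: Carol 3, Bob 4, Alice 11 → Alice.
Borda totals: Carol 20, Bob 12, Alice 22 → Alice.
The two rules agree on Alice.

Yes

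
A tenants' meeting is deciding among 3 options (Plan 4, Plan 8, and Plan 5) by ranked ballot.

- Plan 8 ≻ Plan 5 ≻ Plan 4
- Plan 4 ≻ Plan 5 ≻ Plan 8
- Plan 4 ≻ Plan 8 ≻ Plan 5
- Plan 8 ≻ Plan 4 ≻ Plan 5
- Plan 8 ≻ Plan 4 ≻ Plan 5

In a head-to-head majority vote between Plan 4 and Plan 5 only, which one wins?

Plan 4

Ballots ranking Plan 4 above Plan 5: 4.
Ballots ranking Plan 5 above Plan 4: 1.
Plan 4 wins the head-to-head, 4–1.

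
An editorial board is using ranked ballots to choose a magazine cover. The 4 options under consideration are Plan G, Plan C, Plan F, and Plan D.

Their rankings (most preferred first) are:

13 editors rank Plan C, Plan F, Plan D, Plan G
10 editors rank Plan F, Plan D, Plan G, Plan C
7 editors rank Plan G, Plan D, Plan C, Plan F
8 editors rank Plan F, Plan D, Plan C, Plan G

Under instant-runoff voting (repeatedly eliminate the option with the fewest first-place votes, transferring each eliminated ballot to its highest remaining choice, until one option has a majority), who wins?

Plan C

Round 1: Plan F 18, Plan C 13, Plan G 7, Plan D 0. Plan D has the fewest and is eliminated.
Round 2: Plan F 18, Plan C 13, Plan G 7. Plan G has the fewest and is eliminated.
Round 3: Plan C 20, Plan F 18. Plan C has a majority.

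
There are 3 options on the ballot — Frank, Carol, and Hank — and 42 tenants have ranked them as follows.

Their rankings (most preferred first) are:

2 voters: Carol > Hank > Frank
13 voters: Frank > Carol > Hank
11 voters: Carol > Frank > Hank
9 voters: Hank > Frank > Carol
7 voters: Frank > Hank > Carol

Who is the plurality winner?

First-place vote totals:
  Frank: 20
  Carol: 13
  Hank: 9
Frank has the most first-place votes.

Frank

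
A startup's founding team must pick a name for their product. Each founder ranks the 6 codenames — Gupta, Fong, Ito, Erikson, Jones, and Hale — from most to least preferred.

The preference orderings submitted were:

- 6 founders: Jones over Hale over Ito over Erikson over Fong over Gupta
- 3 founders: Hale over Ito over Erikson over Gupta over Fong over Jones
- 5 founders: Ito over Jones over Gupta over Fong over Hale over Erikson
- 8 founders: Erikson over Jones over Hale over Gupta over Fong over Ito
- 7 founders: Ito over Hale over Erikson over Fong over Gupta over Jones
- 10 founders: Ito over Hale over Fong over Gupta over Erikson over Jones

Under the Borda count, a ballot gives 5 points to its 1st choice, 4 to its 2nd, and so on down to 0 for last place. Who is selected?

Borda scores:
  Gupta: 6·0 + 3·2 + 5·3 + 8·2 + 7·1 + 10·2 = 64
  Fong: 6·1 + 3·1 + 5·2 + 8·1 + 7·2 + 10·3 = 71
  Ito: 6·3 + 3·4 + 5·5 + 8·0 + 7·5 + 10·5 = 140
  Erikson: 6·2 + 3·3 + 5·0 + 8·5 + 7·3 + 10·1 = 92
  Jones: 6·5 + 3·0 + 5·4 + 8·4 + 7·0 + 10·0 = 82
  Hale: 6·4 + 3·5 + 5·1 + 8·3 + 7·4 + 10·4 = 136
Ito has the highest total.

Ito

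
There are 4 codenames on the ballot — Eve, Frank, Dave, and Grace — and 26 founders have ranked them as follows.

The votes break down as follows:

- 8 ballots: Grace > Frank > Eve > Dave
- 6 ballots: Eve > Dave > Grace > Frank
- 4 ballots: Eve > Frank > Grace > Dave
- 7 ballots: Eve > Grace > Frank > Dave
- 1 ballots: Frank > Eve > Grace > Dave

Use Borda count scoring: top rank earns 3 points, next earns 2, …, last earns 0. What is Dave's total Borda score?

Borda scores:
  Eve: 8·1 + 6·3 + 4·3 + 7·3 + 2 = 61
  Frank: 8·2 + 6·0 + 4·2 + 7·1 + 3 = 34
  Dave: 8·0 + 6·2 + 4·0 + 7·0 + 0 = 12
  Grace: 8·3 + 6·1 + 4·1 + 7·2 + 1 = 49

12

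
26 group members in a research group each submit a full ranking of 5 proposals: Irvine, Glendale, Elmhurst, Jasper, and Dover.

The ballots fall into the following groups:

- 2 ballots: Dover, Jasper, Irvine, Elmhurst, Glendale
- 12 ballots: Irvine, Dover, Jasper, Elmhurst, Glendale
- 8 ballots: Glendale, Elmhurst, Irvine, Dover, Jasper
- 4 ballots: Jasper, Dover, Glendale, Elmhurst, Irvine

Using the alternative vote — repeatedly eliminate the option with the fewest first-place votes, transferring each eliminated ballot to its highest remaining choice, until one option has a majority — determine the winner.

Round 1: Irvine 12, Glendale 8, Jasper 4, Dover 2, Elmhurst 0. Elmhurst has the fewest and is eliminated.
Round 2: Irvine 12, Glendale 8, Jasper 4, Dover 2. Dover has the fewest and is eliminated.
Round 3: Irvine 12, Glendale 8, Jasper 6. Jasper has the fewest and is eliminated.
Round 4: Irvine 14, Glendale 12. Irvine has a majority.

Irvine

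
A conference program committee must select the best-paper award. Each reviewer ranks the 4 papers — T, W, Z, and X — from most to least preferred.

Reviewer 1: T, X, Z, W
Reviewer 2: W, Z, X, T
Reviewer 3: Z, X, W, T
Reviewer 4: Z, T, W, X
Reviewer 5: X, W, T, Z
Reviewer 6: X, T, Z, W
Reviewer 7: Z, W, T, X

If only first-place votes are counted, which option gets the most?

Z

First-place vote totals:
  T: 1
  W: 1
  Z: 3
  X: 2
Z has the most first-place votes.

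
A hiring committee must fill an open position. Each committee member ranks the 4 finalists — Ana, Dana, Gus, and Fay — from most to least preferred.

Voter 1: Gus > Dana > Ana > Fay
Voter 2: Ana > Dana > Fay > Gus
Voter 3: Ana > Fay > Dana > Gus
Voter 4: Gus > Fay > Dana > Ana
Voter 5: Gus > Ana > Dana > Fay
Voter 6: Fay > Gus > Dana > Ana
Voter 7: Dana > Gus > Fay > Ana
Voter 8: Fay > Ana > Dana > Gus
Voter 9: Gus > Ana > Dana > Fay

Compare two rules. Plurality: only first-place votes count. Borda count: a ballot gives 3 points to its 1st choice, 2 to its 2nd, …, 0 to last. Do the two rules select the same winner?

Yes

Plurality first-place counts: Ana 2, Dana 1, Gus 4, Fay 2 → Gus.
Borda totals: Ana 13, Dana 13, Gus 16, Fay 12 → Gus.
The two rules agree on Gus.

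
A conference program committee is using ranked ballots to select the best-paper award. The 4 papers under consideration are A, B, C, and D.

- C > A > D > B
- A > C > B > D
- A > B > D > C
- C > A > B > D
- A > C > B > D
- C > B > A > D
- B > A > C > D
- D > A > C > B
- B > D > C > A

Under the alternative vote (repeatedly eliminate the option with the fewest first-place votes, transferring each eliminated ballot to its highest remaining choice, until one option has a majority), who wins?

A

Round 1: A 3, C 3, B 2, D 1. D has the fewest and is eliminated.
Round 2: A 4, C 3, B 2. B has the fewest and is eliminated.
Round 3: A 5, C 4. A has a majority.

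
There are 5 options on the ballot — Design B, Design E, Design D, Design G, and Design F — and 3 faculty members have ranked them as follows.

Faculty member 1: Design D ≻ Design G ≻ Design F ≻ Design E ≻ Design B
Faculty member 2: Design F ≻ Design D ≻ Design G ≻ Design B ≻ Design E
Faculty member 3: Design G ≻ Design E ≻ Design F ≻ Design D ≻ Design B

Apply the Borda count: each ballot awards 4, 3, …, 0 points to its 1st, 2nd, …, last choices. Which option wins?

Design G

Borda scores:
  Design B: 0 + 1 + 0 = 1
  Design E: 1 + 0 + 3 = 4
  Design D: 4 + 3 + 1 = 8
  Design G: 3 + 2 + 4 = 9
  Design F: 2 + 4 + 2 = 8
Design G has the highest total.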